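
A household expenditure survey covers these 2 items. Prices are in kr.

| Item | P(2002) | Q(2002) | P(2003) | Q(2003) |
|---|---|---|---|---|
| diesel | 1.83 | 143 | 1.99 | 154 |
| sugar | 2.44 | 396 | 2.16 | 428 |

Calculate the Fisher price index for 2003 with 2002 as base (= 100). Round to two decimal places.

Laspeyres component (base-period weights):
ΣP(2003)Q(2002) = 1.99×143 + 2.16×396 = 284.57 + 855.36 = 1139.93
ΣP(2002)Q(2002) = 1.83×143 + 2.44×396 = 261.69 + 966.24 = 1227.93
L = 1139.93 / 1227.93 × 100 = 92.8335
Paasche component (current-period weights):
ΣP(2003)Q(2003) = 1.99×154 + 2.16×428 = 306.46 + 924.48 = 1230.94
ΣP(2002)Q(2003) = 1.83×154 + 2.44×428 = 281.82 + 1044.32 = 1326.14
P = 1230.94 / 1326.14 × 100 = 92.8213
Fisher = √(L × P) = √(92.8335 × 92.8213) = 92.8274

92.83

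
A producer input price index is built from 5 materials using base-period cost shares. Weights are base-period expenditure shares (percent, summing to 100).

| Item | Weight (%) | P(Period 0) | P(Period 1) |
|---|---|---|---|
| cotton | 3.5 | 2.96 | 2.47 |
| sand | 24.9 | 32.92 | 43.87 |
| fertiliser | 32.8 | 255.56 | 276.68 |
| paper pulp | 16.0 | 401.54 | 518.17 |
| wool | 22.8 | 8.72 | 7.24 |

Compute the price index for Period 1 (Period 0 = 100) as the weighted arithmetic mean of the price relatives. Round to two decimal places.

cotton: 3.5 × (2.47/2.96) = 3.5 × 0.834459 = 2.9206
sand: 24.9 × (43.87/32.92) = 24.9 × 1.332625 = 33.1824
fertiliser: 32.8 × (276.68/255.56) = 32.8 × 1.082642 = 35.5107
paper pulp: 16.0 × (518.17/401.54) = 16.0 × 1.290457 = 20.6473
wool: 22.8 × (7.24/8.72) = 22.8 × 0.830275 = 18.9303
Index = Σ wᵢ·(p₁ᵢ/p₀ᵢ) = 2.9206 + 33.1824 + 35.5107 + 20.6473 + 18.9303 = 111.1912

111.19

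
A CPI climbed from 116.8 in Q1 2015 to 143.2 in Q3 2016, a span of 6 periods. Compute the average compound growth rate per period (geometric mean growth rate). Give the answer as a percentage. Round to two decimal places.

3.45%

Growth factor = (143.2/116.8)^(1/6) = (1.226027)^(1/6) = 1.034547
Growth rate = 1.034547 − 1 = 0.034547 = 3.4547%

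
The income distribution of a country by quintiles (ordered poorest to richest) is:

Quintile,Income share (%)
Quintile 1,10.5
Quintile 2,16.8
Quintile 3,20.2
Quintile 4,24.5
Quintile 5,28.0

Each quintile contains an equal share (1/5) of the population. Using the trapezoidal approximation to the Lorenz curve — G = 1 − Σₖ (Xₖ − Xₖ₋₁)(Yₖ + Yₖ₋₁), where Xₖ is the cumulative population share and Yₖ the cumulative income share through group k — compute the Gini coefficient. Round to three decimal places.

Cumulative income shares Yₖ: 0.1050, 0.2730, 0.4750, 0.7200, 1.0000
Σ (Xₖ−Xₖ₋₁)(Yₖ+Yₖ₋₁) = (1/5)(0.1050+0.0000) + (1/5)(0.2730+0.1050) + (1/5)(0.4750+0.2730) + (1/5)(0.7200+0.4750) + (1/5)(1.0000+0.7200)
  = 0.0210 + 0.0756 + 0.1496 + 0.2390 + 0.3440 = 0.8292
G = 1 − 0.8292 = 0.1708

0.171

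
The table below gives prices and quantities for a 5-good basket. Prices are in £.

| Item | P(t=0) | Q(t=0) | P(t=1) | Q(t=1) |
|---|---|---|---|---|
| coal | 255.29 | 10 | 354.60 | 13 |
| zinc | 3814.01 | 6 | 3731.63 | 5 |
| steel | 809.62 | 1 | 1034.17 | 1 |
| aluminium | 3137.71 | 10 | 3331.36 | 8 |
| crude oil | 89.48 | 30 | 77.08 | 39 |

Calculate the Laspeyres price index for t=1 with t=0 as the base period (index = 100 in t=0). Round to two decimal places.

Laspeyres price index uses base-period quantities as weights.
ΣP(t=1)·Q(t=0) = 354.60×10 + 3731.63×6 + 1034.17×1 + 3331.36×10 + 77.08×30 = 3546 + 22389.78 + 1034.17 + 33313.6 + 2312.4 = 62595.95
ΣP(t=0)·Q(t=0) = 255.29×10 + 3814.01×6 + 809.62×1 + 3137.71×10 + 89.48×30 = 2552.9 + 22884.06 + 809.62 + 31377.1 + 2684.4 = 60308.08
Index = 62595.95 / 60308.08 × 100 = 103.7936

103.79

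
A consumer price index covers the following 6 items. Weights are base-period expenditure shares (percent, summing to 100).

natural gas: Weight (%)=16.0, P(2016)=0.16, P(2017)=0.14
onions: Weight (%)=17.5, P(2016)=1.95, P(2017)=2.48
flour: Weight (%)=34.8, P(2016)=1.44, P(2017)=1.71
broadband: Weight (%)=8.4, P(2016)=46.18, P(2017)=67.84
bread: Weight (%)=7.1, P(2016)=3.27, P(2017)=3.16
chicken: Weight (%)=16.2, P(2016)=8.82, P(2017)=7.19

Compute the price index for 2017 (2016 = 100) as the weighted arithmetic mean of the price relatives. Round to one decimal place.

110.0

natural gas: 16.0 × (0.14/0.16) = 16.0 × 0.875000 = 14.0000
onions: 17.5 × (2.48/1.95) = 17.5 × 1.271795 = 22.2564
flour: 34.8 × (1.71/1.44) = 34.8 × 1.187500 = 41.3250
broadband: 8.4 × (67.84/46.18) = 8.4 × 1.469034 = 12.3399
bread: 7.1 × (3.16/3.27) = 7.1 × 0.966361 = 6.8612
chicken: 16.2 × (7.19/8.82) = 16.2 × 0.815193 = 13.2061
Index = Σ wᵢ·(p₁ᵢ/p₀ᵢ) = 14.0000 + 22.2564 + 41.3250 + 12.3399 + 6.8612 + 13.2061 = 109.9886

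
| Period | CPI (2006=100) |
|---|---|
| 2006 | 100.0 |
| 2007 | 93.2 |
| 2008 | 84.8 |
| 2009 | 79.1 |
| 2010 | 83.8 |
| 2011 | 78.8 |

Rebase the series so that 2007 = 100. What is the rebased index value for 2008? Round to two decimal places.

Rebased(2008) = 84.8 / 93.2 × 100 = 90.9871

90.99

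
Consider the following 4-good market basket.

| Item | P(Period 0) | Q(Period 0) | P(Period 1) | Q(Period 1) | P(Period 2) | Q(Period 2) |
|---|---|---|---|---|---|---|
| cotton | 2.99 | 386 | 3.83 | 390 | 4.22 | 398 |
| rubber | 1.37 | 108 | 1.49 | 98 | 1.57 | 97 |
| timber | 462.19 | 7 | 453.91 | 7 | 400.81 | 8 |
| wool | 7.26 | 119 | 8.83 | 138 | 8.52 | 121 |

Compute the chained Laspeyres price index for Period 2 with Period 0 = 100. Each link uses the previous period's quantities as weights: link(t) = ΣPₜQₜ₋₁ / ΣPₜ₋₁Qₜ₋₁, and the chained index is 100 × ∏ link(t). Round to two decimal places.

104.05

Link Period 0→Period 1:
ΣP(Period 1)Q(Period 0) = 3.83×386 + 1.49×108 + 453.91×7 + 8.83×119 = 1478.38 + 160.92 + 3177.37 + 1050.77 = 5867.44
ΣP(Period 0)Q(Period 0) = 2.99×386 + 1.37×108 + 462.19×7 + 7.26×119 = 1154.14 + 147.96 + 3235.33 + 863.94 = 5401.37
link = 5867.44/5401.37 = 1.086287
Link Period 1→Period 2:
ΣP(Period 2)Q(Period 1) = 4.22×390 + 1.57×98 + 400.81×7 + 8.52×138 = 1645.8 + 153.86 + 2805.67 + 1175.76 = 5781.09
ΣP(Period 1)Q(Period 1) = 3.83×390 + 1.49×98 + 453.91×7 + 8.83×138 = 1493.7 + 146.02 + 3177.37 + 1218.54 = 6035.63
link = 5781.09/6035.63 = 0.957827
Chained index = 100 × 1.086287 × 0.957827 = 104.0475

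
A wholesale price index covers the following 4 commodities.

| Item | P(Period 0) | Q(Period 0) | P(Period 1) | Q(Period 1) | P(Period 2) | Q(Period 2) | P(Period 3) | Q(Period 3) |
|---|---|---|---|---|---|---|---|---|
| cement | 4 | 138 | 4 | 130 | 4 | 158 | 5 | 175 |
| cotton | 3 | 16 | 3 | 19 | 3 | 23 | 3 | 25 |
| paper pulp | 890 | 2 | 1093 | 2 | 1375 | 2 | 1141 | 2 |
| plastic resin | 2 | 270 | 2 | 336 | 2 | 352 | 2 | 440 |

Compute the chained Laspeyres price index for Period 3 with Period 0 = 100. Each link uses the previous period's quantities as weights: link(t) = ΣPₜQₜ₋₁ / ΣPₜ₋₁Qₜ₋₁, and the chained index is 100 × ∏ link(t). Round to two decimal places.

Link Period 0→Period 1:
ΣP(Period 1)Q(Period 0) = 4×138 + 3×16 + 1093×2 + 2×270 = 552 + 48 + 2186 + 540 = 3326
ΣP(Period 0)Q(Period 0) = 4×138 + 3×16 + 890×2 + 2×270 = 552 + 48 + 1780 + 540 = 2920
link = 3326/2920 = 1.139041
Link Period 1→Period 2:
ΣP(Period 2)Q(Period 1) = 4×130 + 3×19 + 1375×2 + 2×336 = 520 + 57 + 2750 + 672 = 3999
ΣP(Period 1)Q(Period 1) = 4×130 + 3×19 + 1093×2 + 2×336 = 520 + 57 + 2186 + 672 = 3435
link = 3999/3435 = 1.164192
Link Period 2→Period 3:
ΣP(Period 3)Q(Period 2) = 5×158 + 3×23 + 1141×2 + 2×352 = 790 + 69 + 2282 + 704 = 3845
ΣP(Period 2)Q(Period 2) = 4×158 + 3×23 + 1375×2 + 2×352 = 632 + 69 + 2750 + 704 = 4155
link = 3845/4155 = 0.925391
Chained index = 100 × 1.139041 × 1.164192 × 0.925391 = 122.7127

122.71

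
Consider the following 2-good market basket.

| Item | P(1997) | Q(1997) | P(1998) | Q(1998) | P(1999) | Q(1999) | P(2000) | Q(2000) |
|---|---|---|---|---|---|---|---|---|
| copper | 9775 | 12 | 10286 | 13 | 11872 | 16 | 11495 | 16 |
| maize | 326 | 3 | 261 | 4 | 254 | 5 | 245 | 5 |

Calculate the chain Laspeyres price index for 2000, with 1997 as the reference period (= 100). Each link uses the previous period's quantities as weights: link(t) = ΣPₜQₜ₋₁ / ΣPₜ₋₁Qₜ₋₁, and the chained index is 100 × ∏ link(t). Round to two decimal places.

Link 1997→1998:
ΣP(1998)Q(1997) = 10286×12 + 261×3 = 123432 + 783 = 124215
ΣP(1997)Q(1997) = 9775×12 + 326×3 = 117300 + 978 = 118278
link = 124215/118278 = 1.050195
Link 1998→1999:
ΣP(1999)Q(1998) = 11872×13 + 254×4 = 154336 + 1016 = 155352
ΣP(1998)Q(1998) = 10286×13 + 261×4 = 133718 + 1044 = 134762
link = 155352/134762 = 1.152788
Link 1999→2000:
ΣP(2000)Q(1999) = 11495×16 + 245×5 = 183920 + 1225 = 185145
ΣP(1999)Q(1999) = 11872×16 + 254×5 = 189952 + 1270 = 191222
link = 185145/191222 = 0.968220
Chained index = 100 × 1.050195 × 1.152788 × 0.968220 = 117.2178

117.22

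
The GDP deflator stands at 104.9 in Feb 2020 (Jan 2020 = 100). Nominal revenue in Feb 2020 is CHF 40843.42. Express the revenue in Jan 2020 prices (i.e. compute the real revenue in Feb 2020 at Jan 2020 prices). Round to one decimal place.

Real = Nominal ÷ (Index/100) = 40843.42 ÷ (104.9/100)
     = 40843.42 ÷ 1.049 = 38935.5767

38935.6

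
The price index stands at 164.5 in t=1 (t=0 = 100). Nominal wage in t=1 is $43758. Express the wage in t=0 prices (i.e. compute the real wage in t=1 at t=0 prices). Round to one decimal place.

Real = Nominal ÷ (Index/100) = 43758 ÷ (164.5/100)
     = 43758 ÷ 1.645 = 26600.6079

26600.6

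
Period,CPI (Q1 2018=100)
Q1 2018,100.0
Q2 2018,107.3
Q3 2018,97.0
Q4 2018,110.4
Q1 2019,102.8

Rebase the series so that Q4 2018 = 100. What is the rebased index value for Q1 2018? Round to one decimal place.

90.6

Rebased(Q1 2018) = 100.0 / 110.4 × 100 = 90.5797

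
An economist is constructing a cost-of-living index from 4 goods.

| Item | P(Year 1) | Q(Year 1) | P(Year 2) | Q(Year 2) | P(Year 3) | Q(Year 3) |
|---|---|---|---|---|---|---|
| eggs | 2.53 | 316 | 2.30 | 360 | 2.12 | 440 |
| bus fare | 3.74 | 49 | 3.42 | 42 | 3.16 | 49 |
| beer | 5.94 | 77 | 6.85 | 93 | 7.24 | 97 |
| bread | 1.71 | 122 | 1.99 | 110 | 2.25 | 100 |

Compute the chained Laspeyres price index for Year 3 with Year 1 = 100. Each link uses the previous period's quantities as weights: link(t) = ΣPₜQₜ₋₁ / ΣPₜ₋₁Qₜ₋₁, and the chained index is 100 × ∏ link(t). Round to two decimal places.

100.36

Link Year 1→Year 2:
ΣP(Year 2)Q(Year 1) = 2.30×316 + 3.42×49 + 6.85×77 + 1.99×122 = 726.8 + 167.58 + 527.45 + 242.78 = 1664.61
ΣP(Year 1)Q(Year 1) = 2.53×316 + 3.74×49 + 5.94×77 + 1.71×122 = 799.48 + 183.26 + 457.38 + 208.62 = 1648.74
link = 1664.61/1648.74 = 1.009626
Link Year 2→Year 3:
ΣP(Year 3)Q(Year 2) = 2.12×360 + 3.16×42 + 7.24×93 + 2.25×110 = 763.2 + 132.72 + 673.32 + 247.5 = 1816.74
ΣP(Year 2)Q(Year 2) = 2.30×360 + 3.42×42 + 6.85×93 + 1.99×110 = 828 + 143.64 + 637.05 + 218.9 = 1827.59
link = 1816.74/1827.59 = 0.994063
Chained index = 100 × 1.009626 × 0.994063 = 100.3632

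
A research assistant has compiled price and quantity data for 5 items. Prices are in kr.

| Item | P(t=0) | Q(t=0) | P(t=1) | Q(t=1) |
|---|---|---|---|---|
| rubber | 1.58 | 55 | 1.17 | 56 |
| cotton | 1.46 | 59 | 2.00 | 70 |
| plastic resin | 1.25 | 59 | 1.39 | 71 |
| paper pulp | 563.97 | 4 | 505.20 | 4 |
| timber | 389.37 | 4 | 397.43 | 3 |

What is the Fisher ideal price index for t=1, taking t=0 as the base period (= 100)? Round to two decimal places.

Laspeyres component (base-period weights):
ΣP(t=1)Q(t=0) = 1.17×55 + 2.00×59 + 1.39×59 + 505.20×4 + 397.43×4 = 64.35 + 118 + 82.01 + 2020.8 + 1589.72 = 3874.88
ΣP(t=0)Q(t=0) = 1.58×55 + 1.46×59 + 1.25×59 + 563.97×4 + 389.37×4 = 86.9 + 86.14 + 73.75 + 2255.88 + 1557.48 = 4060.15
L = 3874.88 / 4060.15 × 100 = 95.4369
Paasche component (current-period weights):
ΣP(t=1)Q(t=1) = 1.17×56 + 2.00×70 + 1.39×71 + 505.20×4 + 397.43×3 = 65.52 + 140 + 98.69 + 2020.8 + 1192.29 = 3517.3
ΣP(t=0)Q(t=1) = 1.58×56 + 1.46×70 + 1.25×71 + 563.97×4 + 389.37×3 = 88.48 + 102.2 + 88.75 + 2255.88 + 1168.11 = 3703.42
P = 3517.3 / 3703.42 × 100 = 94.9744
Fisher = √(L × P) = √(95.4369 × 94.9744) = 95.2053

95.21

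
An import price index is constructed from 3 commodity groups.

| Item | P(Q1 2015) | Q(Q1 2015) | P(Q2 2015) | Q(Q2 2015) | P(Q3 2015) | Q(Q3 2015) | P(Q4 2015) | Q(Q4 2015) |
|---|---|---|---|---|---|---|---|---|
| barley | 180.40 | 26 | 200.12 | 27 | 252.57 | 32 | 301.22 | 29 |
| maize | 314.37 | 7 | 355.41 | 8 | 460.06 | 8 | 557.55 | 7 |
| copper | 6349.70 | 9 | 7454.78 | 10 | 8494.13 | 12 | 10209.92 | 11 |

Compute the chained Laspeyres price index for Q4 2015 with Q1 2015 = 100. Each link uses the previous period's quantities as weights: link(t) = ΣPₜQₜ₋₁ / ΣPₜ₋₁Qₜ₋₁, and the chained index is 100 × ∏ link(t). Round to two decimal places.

Link Q1 2015→Q2 2015:
ΣP(Q2 2015)Q(Q1 2015) = 200.12×26 + 355.41×7 + 7454.78×9 = 5203.12 + 2487.87 + 67093.02 = 74784.01
ΣP(Q1 2015)Q(Q1 2015) = 180.40×26 + 314.37×7 + 6349.70×9 = 4690.4 + 2200.59 + 57147.3 = 64038.29
link = 74784.01/64038.29 = 1.167801
Link Q2 2015→Q3 2015:
ΣP(Q3 2015)Q(Q2 2015) = 252.57×27 + 460.06×8 + 8494.13×10 = 6819.39 + 3680.48 + 84941.3 = 95441.17
ΣP(Q2 2015)Q(Q2 2015) = 200.12×27 + 355.41×8 + 7454.78×10 = 5403.24 + 2843.28 + 74547.8 = 82794.32
link = 95441.17/82794.32 = 1.152750
Link Q3 2015→Q4 2015:
ΣP(Q4 2015)Q(Q3 2015) = 301.22×32 + 557.55×8 + 10209.92×12 = 9639.04 + 4460.4 + 122519.04 = 136618.48
ΣP(Q3 2015)Q(Q3 2015) = 252.57×32 + 460.06×8 + 8494.13×12 = 8082.24 + 3680.48 + 101929.56 = 113692.28
link = 136618.48/113692.28 = 1.201651
Chained index = 100 × 1.167801 × 1.152750 × 1.201651 = 161.7643

161.76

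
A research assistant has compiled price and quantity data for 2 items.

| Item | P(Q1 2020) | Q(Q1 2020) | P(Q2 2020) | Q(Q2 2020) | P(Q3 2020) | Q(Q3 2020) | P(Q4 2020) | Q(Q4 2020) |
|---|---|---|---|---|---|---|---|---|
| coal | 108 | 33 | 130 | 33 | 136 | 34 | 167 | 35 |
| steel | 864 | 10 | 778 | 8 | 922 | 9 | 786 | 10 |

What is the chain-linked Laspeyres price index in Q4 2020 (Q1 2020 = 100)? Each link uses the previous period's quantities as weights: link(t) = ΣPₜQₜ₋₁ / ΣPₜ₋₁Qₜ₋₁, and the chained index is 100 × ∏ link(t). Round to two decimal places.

Link Q1 2020→Q2 2020:
ΣP(Q2 2020)Q(Q1 2020) = 130×33 + 778×10 = 4290 + 7780 = 12070
ΣP(Q1 2020)Q(Q1 2020) = 108×33 + 864×10 = 3564 + 8640 = 12204
link = 12070/12204 = 0.989020
Link Q2 2020→Q3 2020:
ΣP(Q3 2020)Q(Q2 2020) = 136×33 + 922×8 = 4488 + 7376 = 11864
ΣP(Q2 2020)Q(Q2 2020) = 130×33 + 778×8 = 4290 + 6224 = 10514
link = 11864/10514 = 1.128400
Link Q3 2020→Q4 2020:
ΣP(Q4 2020)Q(Q3 2020) = 167×34 + 786×9 = 5678 + 7074 = 12752
ΣP(Q3 2020)Q(Q3 2020) = 136×34 + 922×9 = 4624 + 8298 = 12922
link = 12752/12922 = 0.986844
Chained index = 100 × 0.989020 × 1.128400 × 0.986844 = 110.1328

110.13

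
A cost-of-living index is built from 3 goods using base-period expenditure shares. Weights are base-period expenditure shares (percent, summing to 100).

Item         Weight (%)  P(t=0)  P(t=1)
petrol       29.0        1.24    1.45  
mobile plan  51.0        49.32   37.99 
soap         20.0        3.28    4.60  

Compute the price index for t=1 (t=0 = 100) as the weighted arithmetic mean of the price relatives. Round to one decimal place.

101.2

petrol: 29.0 × (1.45/1.24) = 29.0 × 1.169355 = 33.9113
mobile plan: 51.0 × (37.99/49.32) = 51.0 × 0.770276 = 39.2841
soap: 20.0 × (4.60/3.28) = 20.0 × 1.402439 = 28.0488
Index = Σ wᵢ·(p₁ᵢ/p₀ᵢ) = 33.9113 + 39.2841 + 28.0488 = 101.2441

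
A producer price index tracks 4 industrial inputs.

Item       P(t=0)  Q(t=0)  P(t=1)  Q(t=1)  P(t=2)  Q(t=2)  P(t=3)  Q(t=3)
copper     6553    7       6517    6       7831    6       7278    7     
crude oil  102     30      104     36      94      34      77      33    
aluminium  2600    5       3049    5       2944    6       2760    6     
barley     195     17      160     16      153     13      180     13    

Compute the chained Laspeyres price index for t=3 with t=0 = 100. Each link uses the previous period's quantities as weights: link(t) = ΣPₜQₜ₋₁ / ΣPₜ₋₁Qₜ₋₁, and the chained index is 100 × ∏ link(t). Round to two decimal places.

106.26

Link t=0→t=1:
ΣP(t=1)Q(t=0) = 6517×7 + 104×30 + 3049×5 + 160×17 = 45619 + 3120 + 15245 + 2720 = 66704
ΣP(t=0)Q(t=0) = 6553×7 + 102×30 + 2600×5 + 195×17 = 45871 + 3060 + 13000 + 3315 = 65246
link = 66704/65246 = 1.022346
Link t=1→t=2:
ΣP(t=2)Q(t=1) = 7831×6 + 94×36 + 2944×5 + 153×16 = 46986 + 3384 + 14720 + 2448 = 67538
ΣP(t=1)Q(t=1) = 6517×6 + 104×36 + 3049×5 + 160×16 = 39102 + 3744 + 15245 + 2560 = 60651
link = 67538/60651 = 1.113551
Link t=2→t=3:
ΣP(t=3)Q(t=2) = 7278×6 + 77×34 + 2760×6 + 180×13 = 43668 + 2618 + 16560 + 2340 = 65186
ΣP(t=2)Q(t=2) = 7831×6 + 94×34 + 2944×6 + 153×13 = 46986 + 3196 + 17664 + 1989 = 69835
link = 65186/69835 = 0.933429
Chained index = 100 × 1.022346 × 1.113551 × 0.933429 = 106.2648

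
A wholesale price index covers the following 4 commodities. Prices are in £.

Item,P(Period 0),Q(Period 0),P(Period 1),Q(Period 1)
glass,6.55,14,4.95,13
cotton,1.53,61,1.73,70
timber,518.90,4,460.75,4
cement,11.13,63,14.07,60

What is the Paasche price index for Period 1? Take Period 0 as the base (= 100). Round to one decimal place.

97.9

Paasche price index uses current-period quantities as weights.
ΣP(Period 1)·Q(Period 1) = 4.95×13 + 1.73×70 + 460.75×4 + 14.07×60 = 64.35 + 121.1 + 1843 + 844.2 = 2872.65
ΣP(Period 0)·Q(Period 1) = 6.55×13 + 1.53×70 + 518.90×4 + 11.13×60 = 85.15 + 107.1 + 2075.6 + 667.8 = 2935.65
Index = 2872.65 / 2935.65 × 100 = 97.8540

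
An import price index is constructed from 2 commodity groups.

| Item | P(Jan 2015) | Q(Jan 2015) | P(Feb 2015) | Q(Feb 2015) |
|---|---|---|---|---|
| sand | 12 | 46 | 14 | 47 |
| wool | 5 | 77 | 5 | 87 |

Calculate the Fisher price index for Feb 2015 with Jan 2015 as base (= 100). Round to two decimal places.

109.61

Laspeyres component (base-period weights):
ΣP(Feb 2015)Q(Jan 2015) = 14×46 + 5×77 = 644 + 385 = 1029
ΣP(Jan 2015)Q(Jan 2015) = 12×46 + 5×77 = 552 + 385 = 937
L = 1029 / 937 × 100 = 109.8186
Paasche component (current-period weights):
ΣP(Feb 2015)Q(Feb 2015) = 14×47 + 5×87 = 658 + 435 = 1093
ΣP(Jan 2015)Q(Feb 2015) = 12×47 + 5×87 = 564 + 435 = 999
P = 1093 / 999 × 100 = 109.4094
Fisher = √(L × P) = √(109.8186 × 109.4094) = 109.6138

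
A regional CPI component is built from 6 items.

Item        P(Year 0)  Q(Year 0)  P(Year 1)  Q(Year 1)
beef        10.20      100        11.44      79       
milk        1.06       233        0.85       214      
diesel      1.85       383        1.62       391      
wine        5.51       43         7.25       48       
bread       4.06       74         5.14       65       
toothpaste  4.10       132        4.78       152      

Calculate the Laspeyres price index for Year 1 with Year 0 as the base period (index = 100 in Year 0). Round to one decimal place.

107.6

Laspeyres price index uses base-period quantities as weights.
ΣP(Year 1)·Q(Year 0) = 11.44×100 + 0.85×233 + 1.62×383 + 7.25×43 + 5.14×74 + 4.78×132 = 1144 + 198.05 + 620.46 + 311.75 + 380.36 + 630.96 = 3285.58
ΣP(Year 0)·Q(Year 0) = 10.20×100 + 1.06×233 + 1.85×383 + 5.51×43 + 4.06×74 + 4.10×132 = 1020 + 246.98 + 708.55 + 236.93 + 300.44 + 541.2 = 3054.1
Index = 3285.58 / 3054.1 × 100 = 107.5793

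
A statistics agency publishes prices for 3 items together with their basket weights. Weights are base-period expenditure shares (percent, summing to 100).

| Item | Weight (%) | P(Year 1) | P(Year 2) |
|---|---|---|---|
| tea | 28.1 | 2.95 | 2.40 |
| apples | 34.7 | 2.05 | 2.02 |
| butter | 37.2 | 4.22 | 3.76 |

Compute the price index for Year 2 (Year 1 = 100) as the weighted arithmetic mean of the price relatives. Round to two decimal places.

90.20

tea: 28.1 × (2.40/2.95) = 28.1 × 0.813559 = 22.8610
apples: 34.7 × (2.02/2.05) = 34.7 × 0.985366 = 34.1922
butter: 37.2 × (3.76/4.22) = 37.2 × 0.890995 = 33.1450
Index = Σ wᵢ·(p₁ᵢ/p₀ᵢ) = 22.8610 + 34.1922 + 33.1450 = 90.1982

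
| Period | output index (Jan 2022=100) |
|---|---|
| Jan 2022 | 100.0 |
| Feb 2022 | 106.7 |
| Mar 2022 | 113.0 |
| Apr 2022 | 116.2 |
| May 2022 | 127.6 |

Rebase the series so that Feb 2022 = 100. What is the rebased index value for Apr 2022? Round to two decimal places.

Rebased(Apr 2022) = 116.2 / 106.7 × 100 = 108.9035

108.90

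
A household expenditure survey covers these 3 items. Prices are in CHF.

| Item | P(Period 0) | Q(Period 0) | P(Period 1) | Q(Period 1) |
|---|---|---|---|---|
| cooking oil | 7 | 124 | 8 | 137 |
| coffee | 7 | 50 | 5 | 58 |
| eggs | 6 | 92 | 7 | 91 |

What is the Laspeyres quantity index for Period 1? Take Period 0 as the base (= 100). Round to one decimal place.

Laspeyres quantity index uses base-period prices as weights.
ΣP(Period 0)·Q(Period 1) = 7×137 + 7×58 + 6×91 = 959 + 406 + 546 = 1911
ΣP(Period 0)·Q(Period 0) = 7×124 + 7×50 + 6×92 = 868 + 350 + 552 = 1770
Index = 1911 / 1770 × 100 = 107.9661

108.0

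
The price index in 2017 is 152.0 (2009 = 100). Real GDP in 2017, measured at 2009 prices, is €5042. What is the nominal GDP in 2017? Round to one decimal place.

7663.8

Nominal = Real × (Index/100) = 5042 × (152.0/100)
        = 5042 × 1.520 = 7663.8400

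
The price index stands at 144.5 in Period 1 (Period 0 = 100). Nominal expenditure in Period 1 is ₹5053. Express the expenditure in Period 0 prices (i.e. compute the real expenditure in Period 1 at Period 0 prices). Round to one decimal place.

Real = Nominal ÷ (Index/100) = 5053 ÷ (144.5/100)
     = 5053 ÷ 1.445 = 3496.8858

3496.9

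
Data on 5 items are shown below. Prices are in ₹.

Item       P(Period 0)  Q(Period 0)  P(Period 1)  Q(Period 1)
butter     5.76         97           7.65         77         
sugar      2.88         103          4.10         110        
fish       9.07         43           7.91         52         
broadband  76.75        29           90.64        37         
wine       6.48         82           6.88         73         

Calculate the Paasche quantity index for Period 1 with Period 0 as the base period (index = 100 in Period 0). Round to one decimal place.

113.0

Paasche quantity index uses current-period prices as weights.
ΣP(Period 1)·Q(Period 1) = 7.65×77 + 4.10×110 + 7.91×52 + 90.64×37 + 6.88×73 = 589.05 + 451 + 411.32 + 3353.68 + 502.24 = 5307.29
ΣP(Period 1)·Q(Period 0) = 7.65×97 + 4.10×103 + 7.91×43 + 90.64×29 + 6.88×82 = 742.05 + 422.3 + 340.13 + 2628.56 + 564.16 = 4697.2
Index = 5307.29 / 4697.2 × 100 = 112.9884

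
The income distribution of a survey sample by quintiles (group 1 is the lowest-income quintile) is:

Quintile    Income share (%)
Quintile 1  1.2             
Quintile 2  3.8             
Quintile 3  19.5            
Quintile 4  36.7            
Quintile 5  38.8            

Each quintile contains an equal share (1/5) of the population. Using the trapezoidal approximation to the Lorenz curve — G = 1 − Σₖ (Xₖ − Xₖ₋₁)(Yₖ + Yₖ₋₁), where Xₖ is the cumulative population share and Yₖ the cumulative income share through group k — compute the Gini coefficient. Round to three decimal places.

0.432

Cumulative income shares Yₖ: 0.0120, 0.0500, 0.2450, 0.6120, 1.0000
Σ (Xₖ−Xₖ₋₁)(Yₖ+Yₖ₋₁) = (1/5)(0.0120+0.0000) + (1/5)(0.0500+0.0120) + (1/5)(0.2450+0.0500) + (1/5)(0.6120+0.2450) + (1/5)(1.0000+0.6120)
  = 0.0024 + 0.0124 + 0.0590 + 0.1714 + 0.3224 = 0.5676
G = 1 − 0.5676 = 0.4324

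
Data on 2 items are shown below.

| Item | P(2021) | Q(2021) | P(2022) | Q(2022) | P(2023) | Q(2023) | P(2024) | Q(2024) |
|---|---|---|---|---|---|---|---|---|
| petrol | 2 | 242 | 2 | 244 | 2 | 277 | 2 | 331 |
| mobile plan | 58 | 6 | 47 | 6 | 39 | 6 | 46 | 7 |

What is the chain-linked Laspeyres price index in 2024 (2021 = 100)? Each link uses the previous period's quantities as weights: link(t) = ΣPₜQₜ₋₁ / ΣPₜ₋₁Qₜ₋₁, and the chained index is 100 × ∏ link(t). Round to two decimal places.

Link 2021→2022:
ΣP(2022)Q(2021) = 2×242 + 47×6 = 484 + 282 = 766
ΣP(2021)Q(2021) = 2×242 + 58×6 = 484 + 348 = 832
link = 766/832 = 0.920673
Link 2022→2023:
ΣP(2023)Q(2022) = 2×244 + 39×6 = 488 + 234 = 722
ΣP(2022)Q(2022) = 2×244 + 47×6 = 488 + 282 = 770
link = 722/770 = 0.937662
Link 2023→2024:
ΣP(2024)Q(2023) = 2×277 + 46×6 = 554 + 276 = 830
ΣP(2023)Q(2023) = 2×277 + 39×6 = 554 + 234 = 788
link = 830/788 = 1.053299
Chained index = 100 × 0.920673 × 0.937662 × 1.053299 = 90.9293

90.93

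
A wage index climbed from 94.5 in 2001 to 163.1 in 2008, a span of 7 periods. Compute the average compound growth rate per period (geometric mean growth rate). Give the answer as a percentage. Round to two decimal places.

8.11%

Growth factor = (163.1/94.5)^(1/7) = (1.725926)^(1/7) = 1.081086
Growth rate = 1.081086 − 1 = 0.081086 = 8.1086%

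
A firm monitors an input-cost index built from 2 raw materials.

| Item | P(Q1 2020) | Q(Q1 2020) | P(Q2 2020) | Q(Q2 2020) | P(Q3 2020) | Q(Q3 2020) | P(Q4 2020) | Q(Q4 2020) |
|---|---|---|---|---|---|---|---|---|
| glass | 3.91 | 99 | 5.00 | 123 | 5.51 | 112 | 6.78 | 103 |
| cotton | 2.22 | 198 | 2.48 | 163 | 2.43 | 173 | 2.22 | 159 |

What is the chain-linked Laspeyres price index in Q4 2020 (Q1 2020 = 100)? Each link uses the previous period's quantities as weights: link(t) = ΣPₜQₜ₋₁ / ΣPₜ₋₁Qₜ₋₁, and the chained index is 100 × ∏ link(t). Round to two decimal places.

Link Q1 2020→Q2 2020:
ΣP(Q2 2020)Q(Q1 2020) = 5.00×99 + 2.48×198 = 495 + 491.04 = 986.04
ΣP(Q1 2020)Q(Q1 2020) = 3.91×99 + 2.22×198 = 387.09 + 439.56 = 826.65
link = 986.04/826.65 = 1.192814
Link Q2 2020→Q3 2020:
ΣP(Q3 2020)Q(Q2 2020) = 5.51×123 + 2.43×163 = 677.73 + 396.09 = 1073.82
ΣP(Q2 2020)Q(Q2 2020) = 5.00×123 + 2.48×163 = 615 + 404.24 = 1019.24
link = 1073.82/1019.24 = 1.053550
Link Q3 2020→Q4 2020:
ΣP(Q4 2020)Q(Q3 2020) = 6.78×112 + 2.22×173 = 759.36 + 384.06 = 1143.42
ΣP(Q3 2020)Q(Q3 2020) = 5.51×112 + 2.43×173 = 617.12 + 420.39 = 1037.51
link = 1143.42/1037.51 = 1.102081
Chained index = 100 × 1.192814 × 1.053550 × 1.102081 = 138.4973

138.50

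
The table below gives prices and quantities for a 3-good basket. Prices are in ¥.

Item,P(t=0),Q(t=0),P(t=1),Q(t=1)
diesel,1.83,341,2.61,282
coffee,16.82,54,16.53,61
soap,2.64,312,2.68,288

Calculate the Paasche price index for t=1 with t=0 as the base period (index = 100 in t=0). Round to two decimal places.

Paasche price index uses current-period quantities as weights.
ΣP(t=1)·Q(t=1) = 2.61×282 + 16.53×61 + 2.68×288 = 736.02 + 1008.33 + 771.84 = 2516.19
ΣP(t=0)·Q(t=1) = 1.83×282 + 16.82×61 + 2.64×288 = 516.06 + 1026.02 + 760.32 = 2302.4
Index = 2516.19 / 2302.4 × 100 = 109.2855

109.29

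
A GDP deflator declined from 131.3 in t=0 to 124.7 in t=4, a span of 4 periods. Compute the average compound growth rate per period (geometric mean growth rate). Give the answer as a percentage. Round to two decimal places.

-1.28%

Growth factor = (124.7/131.3)^(1/4) = (0.949733)^(1/4) = 0.987189
Growth rate = 0.987189 − 1 = -0.012811 = -1.2811%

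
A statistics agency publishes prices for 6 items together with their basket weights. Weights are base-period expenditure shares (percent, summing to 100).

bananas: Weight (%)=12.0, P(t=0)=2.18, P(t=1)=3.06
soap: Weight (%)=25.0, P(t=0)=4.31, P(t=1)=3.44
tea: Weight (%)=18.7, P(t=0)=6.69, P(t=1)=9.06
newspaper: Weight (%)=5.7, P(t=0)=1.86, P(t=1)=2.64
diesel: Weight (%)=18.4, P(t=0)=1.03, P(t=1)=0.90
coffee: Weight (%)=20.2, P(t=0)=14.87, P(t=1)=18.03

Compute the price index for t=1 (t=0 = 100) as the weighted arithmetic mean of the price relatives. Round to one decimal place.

110.8

bananas: 12.0 × (3.06/2.18) = 12.0 × 1.403670 = 16.8440
soap: 25.0 × (3.44/4.31) = 25.0 × 0.798144 = 19.9536
tea: 18.7 × (9.06/6.69) = 18.7 × 1.354260 = 25.3247
newspaper: 5.7 × (2.64/1.86) = 5.7 × 1.419355 = 8.0903
diesel: 18.4 × (0.90/1.03) = 18.4 × 0.873786 = 16.0777
coffee: 20.2 × (18.03/14.87) = 20.2 × 1.212508 = 24.4927
Index = Σ wᵢ·(p₁ᵢ/p₀ᵢ) = 16.8440 + 19.9536 + 25.3247 + 8.0903 + 16.0777 + 24.4927 = 110.7830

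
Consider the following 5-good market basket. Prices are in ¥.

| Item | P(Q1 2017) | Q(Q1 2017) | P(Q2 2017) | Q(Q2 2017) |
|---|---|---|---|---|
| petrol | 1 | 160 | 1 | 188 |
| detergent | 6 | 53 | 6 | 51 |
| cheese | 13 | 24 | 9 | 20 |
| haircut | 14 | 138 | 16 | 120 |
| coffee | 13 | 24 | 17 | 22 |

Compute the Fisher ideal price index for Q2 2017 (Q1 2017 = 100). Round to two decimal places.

109.11

Laspeyres component (base-period weights):
ΣP(Q2 2017)Q(Q1 2017) = 1×160 + 6×53 + 9×24 + 16×138 + 17×24 = 160 + 318 + 216 + 2208 + 408 = 3310
ΣP(Q1 2017)Q(Q1 2017) = 1×160 + 6×53 + 13×24 + 14×138 + 13×24 = 160 + 318 + 312 + 1932 + 312 = 3034
L = 3310 / 3034 × 100 = 109.0969
Paasche component (current-period weights):
ΣP(Q2 2017)Q(Q2 2017) = 1×188 + 6×51 + 9×20 + 16×120 + 17×22 = 188 + 306 + 180 + 1920 + 374 = 2968
ΣP(Q1 2017)Q(Q2 2017) = 1×188 + 6×51 + 13×20 + 14×120 + 13×22 = 188 + 306 + 260 + 1680 + 286 = 2720
P = 2968 / 2720 × 100 = 109.1176
Fisher = √(L × P) = √(109.0969 × 109.1176) = 109.1073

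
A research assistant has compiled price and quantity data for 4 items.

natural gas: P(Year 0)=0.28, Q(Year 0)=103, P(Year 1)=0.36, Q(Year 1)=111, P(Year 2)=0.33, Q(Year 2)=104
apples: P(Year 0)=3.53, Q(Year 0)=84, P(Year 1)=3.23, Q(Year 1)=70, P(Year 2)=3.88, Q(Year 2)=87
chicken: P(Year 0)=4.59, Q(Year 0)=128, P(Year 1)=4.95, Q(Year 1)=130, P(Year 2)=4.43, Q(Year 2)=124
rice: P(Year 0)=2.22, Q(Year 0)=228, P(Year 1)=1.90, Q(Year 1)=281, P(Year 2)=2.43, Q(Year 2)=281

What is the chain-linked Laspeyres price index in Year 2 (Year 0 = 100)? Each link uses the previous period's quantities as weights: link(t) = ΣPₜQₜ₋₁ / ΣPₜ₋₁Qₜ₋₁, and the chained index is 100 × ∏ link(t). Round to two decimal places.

105.20

Link Year 0→Year 1:
ΣP(Year 1)Q(Year 0) = 0.36×103 + 3.23×84 + 4.95×128 + 1.90×228 = 37.08 + 271.32 + 633.6 + 433.2 = 1375.2
ΣP(Year 0)Q(Year 0) = 0.28×103 + 3.53×84 + 4.59×128 + 2.22×228 = 28.84 + 296.52 + 587.52 + 506.16 = 1419.04
link = 1375.2/1419.04 = 0.969106
Link Year 1→Year 2:
ΣP(Year 2)Q(Year 1) = 0.33×111 + 3.88×70 + 4.43×130 + 2.43×281 = 36.63 + 271.6 + 575.9 + 682.83 = 1566.96
ΣP(Year 1)Q(Year 1) = 0.36×111 + 3.23×70 + 4.95×130 + 1.90×281 = 39.96 + 226.1 + 643.5 + 533.9 = 1443.46
link = 1566.96/1443.46 = 1.085558
Chained index = 100 × 0.969106 × 1.085558 = 105.2021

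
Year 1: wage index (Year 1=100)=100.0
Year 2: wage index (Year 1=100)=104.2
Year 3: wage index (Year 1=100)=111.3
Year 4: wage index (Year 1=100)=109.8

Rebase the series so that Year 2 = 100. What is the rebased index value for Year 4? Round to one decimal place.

105.4

Rebased(Year 4) = 109.8 / 104.2 × 100 = 105.3743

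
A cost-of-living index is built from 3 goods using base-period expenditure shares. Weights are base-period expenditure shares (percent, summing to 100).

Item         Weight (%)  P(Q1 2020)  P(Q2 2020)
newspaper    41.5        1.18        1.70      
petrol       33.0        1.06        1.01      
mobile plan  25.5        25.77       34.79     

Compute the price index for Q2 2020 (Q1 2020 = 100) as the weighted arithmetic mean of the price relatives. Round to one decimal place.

125.7

newspaper: 41.5 × (1.70/1.18) = 41.5 × 1.440678 = 59.7881
petrol: 33.0 × (1.01/1.06) = 33.0 × 0.952830 = 31.4434
mobile plan: 25.5 × (34.79/25.77) = 25.5 × 1.350019 = 34.4255
Index = Σ wᵢ·(p₁ᵢ/p₀ᵢ) = 59.7881 + 31.4434 + 34.4255 = 125.6570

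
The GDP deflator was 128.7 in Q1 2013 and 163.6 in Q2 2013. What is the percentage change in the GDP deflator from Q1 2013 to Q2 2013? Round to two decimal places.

Change = (163.6 − 128.7) / 128.7 × 100
       = 34.9 / 128.7 × 100 = 27.1173%

27.12%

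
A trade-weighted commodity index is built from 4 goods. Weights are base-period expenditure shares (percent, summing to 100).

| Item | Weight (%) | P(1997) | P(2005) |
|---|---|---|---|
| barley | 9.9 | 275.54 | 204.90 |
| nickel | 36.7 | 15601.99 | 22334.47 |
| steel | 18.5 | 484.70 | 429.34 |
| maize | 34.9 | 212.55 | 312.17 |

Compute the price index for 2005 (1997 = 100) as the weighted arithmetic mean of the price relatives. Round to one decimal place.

barley: 9.9 × (204.90/275.54) = 9.9 × 0.743631 = 7.3619
nickel: 36.7 × (22334.47/15601.99) = 36.7 × 1.431514 = 52.5366
steel: 18.5 × (429.34/484.70) = 18.5 × 0.885785 = 16.3870
maize: 34.9 × (312.17/212.55) = 34.9 × 1.468690 = 51.2573
Index = Σ wᵢ·(p₁ᵢ/p₀ᵢ) = 7.3619 + 52.5366 + 16.3870 + 51.2573 = 127.5428

127.5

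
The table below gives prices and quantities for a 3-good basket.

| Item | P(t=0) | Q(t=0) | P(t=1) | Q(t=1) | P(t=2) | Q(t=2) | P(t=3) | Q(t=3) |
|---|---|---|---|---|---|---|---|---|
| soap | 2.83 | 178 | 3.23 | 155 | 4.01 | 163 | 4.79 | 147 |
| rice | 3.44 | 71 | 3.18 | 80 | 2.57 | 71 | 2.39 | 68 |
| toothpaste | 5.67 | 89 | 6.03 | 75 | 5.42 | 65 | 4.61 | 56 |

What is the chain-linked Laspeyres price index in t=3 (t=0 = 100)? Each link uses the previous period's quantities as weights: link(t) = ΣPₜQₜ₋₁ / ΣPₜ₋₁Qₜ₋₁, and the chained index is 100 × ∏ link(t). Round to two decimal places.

114.76

Link t=0→t=1:
ΣP(t=1)Q(t=0) = 3.23×178 + 3.18×71 + 6.03×89 = 574.94 + 225.78 + 536.67 = 1337.39
ΣP(t=0)Q(t=0) = 2.83×178 + 3.44×71 + 5.67×89 = 503.74 + 244.24 + 504.63 = 1252.61
link = 1337.39/1252.61 = 1.067683
Link t=1→t=2:
ΣP(t=2)Q(t=1) = 4.01×155 + 2.57×80 + 5.42×75 = 621.55 + 205.6 + 406.5 = 1233.65
ΣP(t=1)Q(t=1) = 3.23×155 + 3.18×80 + 6.03×75 = 500.65 + 254.4 + 452.25 = 1207.3
link = 1233.65/1207.3 = 1.021826
Link t=2→t=3:
ΣP(t=3)Q(t=2) = 4.79×163 + 2.39×71 + 4.61×65 = 780.77 + 169.69 + 299.65 = 1250.11
ΣP(t=2)Q(t=2) = 4.01×163 + 2.57×71 + 5.42×65 = 653.63 + 182.47 + 352.3 = 1188.4
link = 1250.11/1188.4 = 1.051927
Chained index = 100 × 1.067683 × 1.021826 × 1.051927 = 114.7637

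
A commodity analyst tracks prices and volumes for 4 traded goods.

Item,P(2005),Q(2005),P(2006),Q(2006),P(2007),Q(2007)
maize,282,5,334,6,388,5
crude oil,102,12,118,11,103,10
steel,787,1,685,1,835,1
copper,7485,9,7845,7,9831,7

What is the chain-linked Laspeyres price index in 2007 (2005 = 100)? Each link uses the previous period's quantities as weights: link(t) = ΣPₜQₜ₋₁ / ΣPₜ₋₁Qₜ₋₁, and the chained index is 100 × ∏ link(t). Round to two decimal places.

130.42

Link 2005→2006:
ΣP(2006)Q(2005) = 334×5 + 118×12 + 685×1 + 7845×9 = 1670 + 1416 + 685 + 70605 = 74376
ΣP(2005)Q(2005) = 282×5 + 102×12 + 787×1 + 7485×9 = 1410 + 1224 + 787 + 67365 = 70786
link = 74376/70786 = 1.050716
Link 2006→2007:
ΣP(2007)Q(2006) = 388×6 + 103×11 + 835×1 + 9831×7 = 2328 + 1133 + 835 + 68817 = 73113
ΣP(2006)Q(2006) = 334×6 + 118×11 + 685×1 + 7845×7 = 2004 + 1298 + 685 + 54915 = 58902
link = 73113/58902 = 1.241265
Chained index = 100 × 1.050716 × 1.241265 = 130.4217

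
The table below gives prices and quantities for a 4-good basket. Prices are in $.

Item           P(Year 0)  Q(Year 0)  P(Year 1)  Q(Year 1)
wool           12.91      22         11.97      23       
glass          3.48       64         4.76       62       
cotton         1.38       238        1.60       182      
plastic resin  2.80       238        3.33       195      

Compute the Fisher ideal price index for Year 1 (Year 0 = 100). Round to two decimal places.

Laspeyres component (base-period weights):
ΣP(Year 1)Q(Year 0) = 11.97×22 + 4.76×64 + 1.60×238 + 3.33×238 = 263.34 + 304.64 + 380.8 + 792.54 = 1741.32
ΣP(Year 0)Q(Year 0) = 12.91×22 + 3.48×64 + 1.38×238 + 2.80×238 = 284.02 + 222.72 + 328.44 + 666.4 = 1501.58
L = 1741.32 / 1501.58 × 100 = 115.9658
Paasche component (current-period weights):
ΣP(Year 1)Q(Year 1) = 11.97×23 + 4.76×62 + 1.60×182 + 3.33×195 = 275.31 + 295.12 + 291.2 + 649.35 = 1510.98
ΣP(Year 0)Q(Year 1) = 12.91×23 + 3.48×62 + 1.38×182 + 2.80×195 = 296.93 + 215.76 + 251.16 + 546 = 1309.85
P = 1510.98 / 1309.85 × 100 = 115.3552
Fisher = √(L × P) = √(115.9658 × 115.3552) = 115.6601

115.66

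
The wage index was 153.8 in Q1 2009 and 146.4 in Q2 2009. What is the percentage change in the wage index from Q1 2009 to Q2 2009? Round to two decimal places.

Change = (146.4 − 153.8) / 153.8 × 100
       = -7.4 / 153.8 × 100 = -4.8114%

-4.81%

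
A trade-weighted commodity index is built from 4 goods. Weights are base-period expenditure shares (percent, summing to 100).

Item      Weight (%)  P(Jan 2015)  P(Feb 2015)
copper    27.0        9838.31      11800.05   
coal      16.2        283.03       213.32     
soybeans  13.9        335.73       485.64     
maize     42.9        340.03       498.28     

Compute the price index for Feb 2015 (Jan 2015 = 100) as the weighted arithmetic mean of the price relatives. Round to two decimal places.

copper: 27.0 × (11800.05/9838.31) = 27.0 × 1.199398 = 32.3837
coal: 16.2 × (213.32/283.03) = 16.2 × 0.753701 = 12.2100
soybeans: 13.9 × (485.64/335.73) = 13.9 × 1.446520 = 20.1066
maize: 42.9 × (498.28/340.03) = 42.9 × 1.465400 = 62.8657
Index = Σ wᵢ·(p₁ᵢ/p₀ᵢ) = 32.3837 + 12.2100 + 20.1066 + 62.8657 = 127.5660

127.57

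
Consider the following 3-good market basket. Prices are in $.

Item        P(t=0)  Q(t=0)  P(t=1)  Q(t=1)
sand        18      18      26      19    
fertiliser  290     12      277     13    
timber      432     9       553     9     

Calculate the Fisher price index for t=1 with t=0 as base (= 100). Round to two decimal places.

Laspeyres component (base-period weights):
ΣP(t=1)Q(t=0) = 26×18 + 277×12 + 553×9 = 468 + 3324 + 4977 = 8769
ΣP(t=0)Q(t=0) = 18×18 + 290×12 + 432×9 = 324 + 3480 + 3888 = 7692
L = 8769 / 7692 × 100 = 114.0016
Paasche component (current-period weights):
ΣP(t=1)Q(t=1) = 26×19 + 277×13 + 553×9 = 494 + 3601 + 4977 = 9072
ΣP(t=0)Q(t=1) = 18×19 + 290×13 + 432×9 = 342 + 3770 + 3888 = 8000
P = 9072 / 8000 × 100 = 113.4000
Fisher = √(L × P) = √(114.0016 × 113.4000) = 113.7004

113.70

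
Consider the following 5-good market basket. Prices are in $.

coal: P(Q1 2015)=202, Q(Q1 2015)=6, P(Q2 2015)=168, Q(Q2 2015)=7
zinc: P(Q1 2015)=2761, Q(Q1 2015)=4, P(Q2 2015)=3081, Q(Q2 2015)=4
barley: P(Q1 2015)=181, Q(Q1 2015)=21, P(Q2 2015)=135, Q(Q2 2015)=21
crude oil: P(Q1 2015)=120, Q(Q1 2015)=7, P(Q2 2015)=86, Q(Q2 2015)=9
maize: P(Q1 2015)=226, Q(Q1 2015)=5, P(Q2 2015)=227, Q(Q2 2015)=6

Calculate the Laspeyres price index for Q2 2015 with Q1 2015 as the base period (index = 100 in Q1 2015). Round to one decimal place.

99.3

Laspeyres price index uses base-period quantities as weights.
ΣP(Q2 2015)·Q(Q1 2015) = 168×6 + 3081×4 + 135×21 + 86×7 + 227×5 = 1008 + 12324 + 2835 + 602 + 1135 = 17904
ΣP(Q1 2015)·Q(Q1 2015) = 202×6 + 2761×4 + 181×21 + 120×7 + 226×5 = 1212 + 11044 + 3801 + 840 + 1130 = 18027
Index = 17904 / 18027 × 100 = 99.3177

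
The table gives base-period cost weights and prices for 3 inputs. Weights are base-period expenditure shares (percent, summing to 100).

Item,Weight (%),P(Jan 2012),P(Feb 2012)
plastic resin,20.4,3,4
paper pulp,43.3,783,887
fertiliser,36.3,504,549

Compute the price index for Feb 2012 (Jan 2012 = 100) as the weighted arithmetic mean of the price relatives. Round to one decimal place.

plastic resin: 20.4 × (4/3) = 20.4 × 1.333333 = 27.2000
paper pulp: 43.3 × (887/783) = 43.3 × 1.132822 = 49.0512
fertiliser: 36.3 × (549/504) = 36.3 × 1.089286 = 39.5411
Index = Σ wᵢ·(p₁ᵢ/p₀ᵢ) = 27.2000 + 49.0512 + 39.5411 = 115.7923

115.8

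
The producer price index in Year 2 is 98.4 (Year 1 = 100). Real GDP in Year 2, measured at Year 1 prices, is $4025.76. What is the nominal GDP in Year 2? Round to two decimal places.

Nominal = Real × (Index/100) = 4025.76 × (98.4/100)
        = 4025.76 × 0.984 = 3961.3478

3961.35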